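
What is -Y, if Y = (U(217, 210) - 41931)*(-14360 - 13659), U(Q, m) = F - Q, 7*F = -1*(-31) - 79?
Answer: -8267958596/7 ≈ -1.1811e+9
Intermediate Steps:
F = -48/7 (F = (-1*(-31) - 79)/7 = (31 - 79)/7 = (1/7)*(-48) = -48/7 ≈ -6.8571)
U(Q, m) = -48/7 - Q
Y = 8267958596/7 (Y = ((-48/7 - 1*217) - 41931)*(-14360 - 13659) = ((-48/7 - 217) - 41931)*(-28019) = (-1567/7 - 41931)*(-28019) = -295084/7*(-28019) = 8267958596/7 ≈ 1.1811e+9)
-Y = -1*8267958596/7 = -8267958596/7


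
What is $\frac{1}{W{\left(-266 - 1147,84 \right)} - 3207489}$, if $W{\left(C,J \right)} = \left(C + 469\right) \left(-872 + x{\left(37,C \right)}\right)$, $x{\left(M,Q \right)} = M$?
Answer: $- \frac{1}{2419249} \approx -4.1335 \cdot 10^{-7}$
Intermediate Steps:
$W{\left(C,J \right)} = -391615 - 835 C$ ($W{\left(C,J \right)} = \left(C + 469\right) \left(-872 + 37\right) = \left(469 + C\right) \left(-835\right) = -391615 - 835 C$)
$\frac{1}{W{\left(-266 - 1147,84 \right)} - 3207489} = \frac{1}{\left(-391615 - 835 \left(-266 - 1147\right)\right) - 3207489} = \frac{1}{\left(-391615 - -1179855\right) - 3207489} = \frac{1}{\left(-391615 + 1179855\right) - 3207489} = \frac{1}{788240 - 3207489} = \frac{1}{-2419249} = - \frac{1}{2419249}$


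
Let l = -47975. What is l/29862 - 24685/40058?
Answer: -664731505/299052999 ≈ -2.2228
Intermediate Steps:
l/29862 - 24685/40058 = -47975/29862 - 24685/40058 = -664731505/299052999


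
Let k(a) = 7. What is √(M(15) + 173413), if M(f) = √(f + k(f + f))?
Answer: √(173413 + √22) ≈ 416.43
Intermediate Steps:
M(f) = √(7 + f) (M(f) = √(f + 7) = √(7 + f))
√(M(15) + 173413) = √(√(7 + 15) + 173413) = √(√22 + 173413) = √(173413 + √22)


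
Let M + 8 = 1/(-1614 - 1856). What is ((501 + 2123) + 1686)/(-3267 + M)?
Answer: -14955700/11364251 ≈ -1.3160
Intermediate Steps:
M = -27761/3470 (M = -8 + 1/(-1614 - 1856) = -8 + 1/(-3470) = -8 - 1/3470 = -27761/3470 ≈ -8.0003)
((501 + 2123) + 1686)/(-3267 + M) = ((501 + 2123) + 1686)/(-3267 - 27761/3470) = (2624 + 1686)/(-11364251/3470) = 4310*(-3470/11364251) = -14955700/11364251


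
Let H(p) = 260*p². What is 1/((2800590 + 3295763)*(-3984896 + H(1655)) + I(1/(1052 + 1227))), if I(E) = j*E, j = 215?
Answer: 53/228811765308601241 ≈ 2.3163e-16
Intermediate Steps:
I(E) = 215*E
1/((2800590 + 3295763)*(-3984896 + H(1655)) + I(1/(1052 + 1227))) = 1/((2800590 + 3295763)*(-3984896 + 260*1655²) + 215/(1052 + 1227)) = 1/(6096353*(-3984896 + 260*2739025) + 215/2279) = 1/(6096353*(-3984896 + 712146500) + 215*(1/2279)) = 1/(6096353*708161604 + 5/53) = 1/(4317203119030212 + 5/53) = 1/(228811765308601241/53) = 53/228811765308601241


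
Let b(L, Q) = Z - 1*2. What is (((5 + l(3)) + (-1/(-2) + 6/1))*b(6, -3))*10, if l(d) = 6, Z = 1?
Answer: -175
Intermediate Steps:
b(L, Q) = -1 (b(L, Q) = 1 - 1*2 = 1 - 2 = -1)
(((5 + l(3)) + (-1/(-2) + 6/1))*b(6, -3))*10 = (((5 + 6) + (-1/(-2) + 6/1))*(-1))*10 = ((11 + (-1*(-½) + 6*1))*(-1))*10 = ((11 + (½ + 6))*(-1))*10 = ((11 + 13/2)*(-1))*10 = ((35/2)*(-1))*10 = -35/2*10 = -175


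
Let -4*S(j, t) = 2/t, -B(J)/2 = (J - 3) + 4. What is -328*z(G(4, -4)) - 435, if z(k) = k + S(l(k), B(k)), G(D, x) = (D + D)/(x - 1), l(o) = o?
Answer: 3397/15 ≈ 226.47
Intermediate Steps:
B(J) = -2 - 2*J (B(J) = -2*((J - 3) + 4) = -2*((-3 + J) + 4) = -2*(1 + J) = -2 - 2*J)
G(D, x) = 2*D/(-1 + x) (G(D, x) = (2*D)/(-1 + x) = 2*D/(-1 + x))
S(j, t) = -1/(2*t)
z(k) = k - 1/(2*(-2 - 2*k))
-328*z(G(4, -4)) - 435 = -328*(¼ + (2*4/(-1 - 4))*(1 + 2*4/(-1 - 4)))/(1 + 2*4/(-1 - 4)) - 435 = -328*(¼ + (2*4/(-5))*(1 + 2*4/(-5)))/(1 + 2*4/(-5)) - 435 = -328*(¼ + (2*4*(-⅕))*(1 + 2*4*(-⅕)))/(1 + 2*4*(-⅕)) - 435 = -328*(¼ - 8*(1 - 8/5)/5)/(1 - 8/5) - 435 = -328*(¼ - 8/5*(-⅗))/(-⅗) - 435 = -(-1640)*(¼ + 24/25)/3 - 435 = -(-1640)*121/(3*100) - 435 = -328*(-121/60) - 435 = 9922/15 - 435 = 3397/15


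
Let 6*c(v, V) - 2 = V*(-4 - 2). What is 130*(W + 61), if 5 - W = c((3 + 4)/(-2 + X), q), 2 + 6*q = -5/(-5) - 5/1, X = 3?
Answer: 25220/3 ≈ 8406.7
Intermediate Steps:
q = -1 (q = -1/3 + (-5/(-5) - 5/1)/6 = -1/3 + (-5*(-1/5) - 5*1)/6 = -1/3 + (1 - 5)/6 = -1/3 + (1/6)*(-4) = -1/3 - 2/3 = -1)
c(v, V) = 1/3 - V (c(v, V) = 1/3 + (V*(-4 - 2))/6 = 1/3 + (V*(-6))/6 = 1/3 + (-6*V)/6 = 1/3 - V)
W = 11/3 (W = 5 - (1/3 - 1*(-1)) = 5 - (1/3 + 1) = 5 - 1*4/3 = 5 - 4/3 = 11/3 ≈ 3.6667)
130*(W + 61) = 130*(11/3 + 61) = 130*(194/3) = 25220/3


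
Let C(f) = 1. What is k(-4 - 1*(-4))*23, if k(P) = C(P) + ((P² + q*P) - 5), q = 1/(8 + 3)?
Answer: -92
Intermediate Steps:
q = 1/11 ≈ 0.090909
k(P) = -4 + P² + P/11 (k(P) = 1 + ((P² + P/11) - 5) = 1 + (-5 + P² + P/11) = -4 + P² + P/11)
k(-4 - 1*(-4))*23 = (-4 + (-4 - 1*(-4))² + (-4 - 1*(-4))/11)*23 = (-4 + (-4 + 4)² + (-4 + 4)/11)*23 = (-4 + 0² + (1/11)*0)*23 = (-4 + 0 + 0)*23 = -4*23 = -92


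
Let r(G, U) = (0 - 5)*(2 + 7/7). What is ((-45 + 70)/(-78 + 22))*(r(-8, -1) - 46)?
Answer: 1525/56 ≈ 27.232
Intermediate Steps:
r(G, U) = -15 (r(G, U) = -5*(2 + 7*(⅐)) = -5*(2 + 1) = -5*3 = -15)
((-45 + 70)/(-78 + 22))*(r(-8, -1) - 46) = ((-45 + 70)/(-78 + 22))*(-15 - 46) = (25/(-56))*(-61) = (25*(-1/56))*(-61) = -25/56*(-61) = 1525/56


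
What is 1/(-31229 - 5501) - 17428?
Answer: -640130441/36730 ≈ -17428.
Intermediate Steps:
1/(-31229 - 5501) - 17428 = 1/(-36730) - 17428 = -1/36730 - 17428 = -640130441/36730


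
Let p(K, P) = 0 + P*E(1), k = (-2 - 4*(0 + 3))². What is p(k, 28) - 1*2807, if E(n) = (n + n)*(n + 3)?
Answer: -2583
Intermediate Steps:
E(n) = 2*n*(3 + n) (E(n) = (2*n)*(3 + n) = 2*n*(3 + n))
k = 196 (k = (-2 - 4*3)² = (-2 - 12)² = (-14)² = 196)
p(K, P) = 8*P (p(K, P) = 0 + P*(2*1*(3 + 1)) = 0 + P*(2*1*4) = 0 + P*8 = 0 + 8*P = 8*P)
p(k, 28) - 1*2807 = 8*28 - 1*2807 = 224 - 2807 = -2583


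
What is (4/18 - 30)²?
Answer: 71824/81 ≈ 886.72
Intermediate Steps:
(4/18 - 30)² = (4*(1/18) - 30)² = (2/9 - 30)² = (-268/9)² = 71824/81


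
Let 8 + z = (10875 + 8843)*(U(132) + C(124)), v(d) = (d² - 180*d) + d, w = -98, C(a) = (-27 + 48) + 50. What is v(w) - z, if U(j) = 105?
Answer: -3443214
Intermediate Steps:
C(a) = 71 (C(a) = 21 + 50 = 71)
v(d) = d² - 179*d
z = 3470360 (z = -8 + (10875 + 8843)*(105 + 71) = -8 + 19718*176 = -8 + 3470368 = 3470360)
v(w) - z = -98*(-179 - 98) - 1*3470360 = -98*(-277) - 3470360 = 27146 - 3470360 = -3443214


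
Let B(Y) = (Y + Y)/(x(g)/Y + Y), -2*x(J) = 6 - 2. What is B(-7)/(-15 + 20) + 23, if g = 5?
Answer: 5503/235 ≈ 23.417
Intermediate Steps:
x(J) = -2 (x(J) = -(6 - 2)/2 = -½*4 = -2)
B(Y) = 2*Y/(Y - 2/Y) (B(Y) = (Y + Y)/(-2/Y + Y) = (2*Y)/(Y - 2/Y) = 2*Y/(Y - 2/Y))
B(-7)/(-15 + 20) + 23 = (2*(-7)²/(-2 + (-7)²))/(-15 + 20) + 23 = (2*49/(-2 + 49))/5 + 23 = (2*49/47)*(⅕) + 23 = (2*49*(1/47))*(⅕) + 23 = (98/47)*(⅕) + 23 = 98/235 + 23 = 5503/235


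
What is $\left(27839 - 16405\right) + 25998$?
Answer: $37432$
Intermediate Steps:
$\left(27839 - 16405\right) + 25998 = 11434 + 25998 = 37432$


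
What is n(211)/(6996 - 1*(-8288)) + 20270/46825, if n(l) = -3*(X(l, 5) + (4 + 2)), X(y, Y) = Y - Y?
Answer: 30896383/71567330 ≈ 0.43171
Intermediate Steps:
X(y, Y) = 0
n(l) = -18 (n(l) = -3*(0 + (4 + 2)) = -3*(0 + 6) = -3*6 = -18)
n(211)/(6996 - 1*(-8288)) + 20270/46825 = -18/(6996 - 1*(-8288)) + 20270/46825 = -18/(6996 + 8288) + 20270*(1/46825) = -18/15284 + 4054/9365 = -18*1/15284 + 4054/9365 = -9/7642 + 4054/9365 = 30896383/71567330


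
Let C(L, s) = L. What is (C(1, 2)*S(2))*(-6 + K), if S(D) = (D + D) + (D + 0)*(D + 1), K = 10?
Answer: 40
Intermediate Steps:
S(D) = 2*D + D*(1 + D)
(C(1, 2)*S(2))*(-6 + K) = (1*(2*(3 + 2)))*(-6 + 10) = (1*(2*5))*4 = (1*10)*4 = 10*4 = 40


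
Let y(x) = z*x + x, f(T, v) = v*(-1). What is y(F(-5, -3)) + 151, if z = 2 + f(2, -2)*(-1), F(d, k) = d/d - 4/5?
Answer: 756/5 ≈ 151.20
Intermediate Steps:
f(T, v) = -v
F(d, k) = 1/5 (F(d, k) = 1 - 4*1/5 = 1 - 4/5 = 1/5)
z = 0 (z = 2 - 1*(-2)*(-1) = 2 + 2*(-1) = 2 - 2 = 0)
y(x) = x (y(x) = 0*x + x = 0 + x = x)
y(F(-5, -3)) + 151 = 1/5 + 151 = 756/5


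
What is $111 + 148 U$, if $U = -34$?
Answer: $-4921$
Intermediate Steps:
$111 + 148 U = 111 + 148 \left(-34\right) = 111 - 5032 = -4921$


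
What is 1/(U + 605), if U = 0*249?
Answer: 1/605 ≈ 0.0016529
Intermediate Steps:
U = 0
1/(U + 605) = 1/(0 + 605) = 1/605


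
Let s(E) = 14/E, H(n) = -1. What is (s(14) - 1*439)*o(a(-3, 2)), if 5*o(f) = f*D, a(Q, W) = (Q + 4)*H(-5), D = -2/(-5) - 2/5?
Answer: 0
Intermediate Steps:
D = 0 (D = -2*(-⅕) - 2*⅕ = ⅖ - ⅖ = 0)
a(Q, W) = -4 - Q (a(Q, W) = (Q + 4)*(-1) = (4 + Q)*(-1) = -4 - Q)
o(f) = 0 (o(f) = (f*0)/5 = (⅕)*0 = 0)
(s(14) - 1*439)*o(a(-3, 2)) = (14/14 - 1*439)*0 = (14*(1/14) - 439)*0 = (1 - 439)*0 = -438*0 = 0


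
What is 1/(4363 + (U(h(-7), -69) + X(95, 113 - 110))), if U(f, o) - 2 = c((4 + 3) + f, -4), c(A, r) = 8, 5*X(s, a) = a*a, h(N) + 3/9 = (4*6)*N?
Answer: 5/21874 ≈ 0.00022858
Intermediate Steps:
h(N) = -⅓ + 24*N (h(N) = -⅓ + (4*6)*N = -⅓ + 24*N)
X(s, a) = a²/5 (X(s, a) = (a*a)/5 = a²/5)
U(f, o) = 10 (U(f, o) = 2 + 8 = 10)
1/(4363 + (U(h(-7), -69) + X(95, 113 - 110))) = 1/(4363 + (10 + (113 - 110)²/5)) = 1/(4363 + (10 + (⅕)*3²)) = 1/(4363 + (10 + (⅕)*9)) = 1/(4363 + (10 + 9/5)) = 1/(4363 + 59/5) = 1/(21874/5) = 5/21874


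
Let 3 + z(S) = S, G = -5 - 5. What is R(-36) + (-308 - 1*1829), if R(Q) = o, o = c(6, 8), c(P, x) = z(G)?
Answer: -2150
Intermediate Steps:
G = -10
z(S) = -3 + S
c(P, x) = -13 (c(P, x) = -3 - 10 = -13)
o = -13
R(Q) = -13
R(-36) + (-308 - 1*1829) = -13 + (-308 - 1*1829) = -13 + (-308 - 1829) = -13 - 2137 = -2150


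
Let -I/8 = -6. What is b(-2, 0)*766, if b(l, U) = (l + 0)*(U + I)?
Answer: -73536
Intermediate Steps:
I = 48 (I = -8*(-6) = 48)
b(l, U) = l*(48 + U) (b(l, U) = (l + 0)*(U + 48) = l*(48 + U))
b(-2, 0)*766 = -2*(48 + 0)*766 = -2*48*766 = -96*766 = -73536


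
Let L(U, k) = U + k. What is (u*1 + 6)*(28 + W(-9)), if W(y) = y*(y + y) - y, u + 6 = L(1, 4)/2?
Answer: 995/2 ≈ 497.50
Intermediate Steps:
u = -7/2 (u = -6 + (1 + 4)/2 = -6 + 5*(½) = -6 + 5/2 = -7/2 ≈ -3.5000)
W(y) = -y + 2*y² (W(y) = y*(2*y) - y = 2*y² - y = -y + 2*y²)
(u*1 + 6)*(28 + W(-9)) = (-7/2*1 + 6)*(28 - 9*(-1 + 2*(-9))) = (-7/2 + 6)*(28 - 9*(-1 - 18)) = 5*(28 - 9*(-19))/2 = 5*(28 + 171)/2 = (5/2)*199 = 995/2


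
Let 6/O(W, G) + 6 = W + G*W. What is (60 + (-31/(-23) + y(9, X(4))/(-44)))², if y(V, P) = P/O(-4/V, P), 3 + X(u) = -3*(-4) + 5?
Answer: 79770658969/20738916 ≈ 3846.4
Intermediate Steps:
O(W, G) = 6/(-6 + W + G*W) (O(W, G) = 6/(-6 + (W + G*W)) = 6/(-6 + W + G*W))
X(u) = 14 (X(u) = -3 + (-3*(-4) + 5) = -3 + (12 + 5) = -3 + 17 = 14)
y(V, P) = P*(-1 - 2/(3*V) - 2*P/(3*V)) (y(V, P) = P/((6/(-6 - 4/V + P*(-4/V)))) = P/((6/(-6 - 4/V - 4*P/V))) = P*(-1 - 2/(3*V) - 2*P/(3*V)))
(60 + (-31/(-23) + y(9, X(4))/(-44)))² = (60 + (-31/(-23) - ⅓*14*(2 + 2*14 + 3*9)/9/(-44)))² = (60 + (-31*(-1/23) - ⅓*14*⅑*(2 + 28 + 27)*(-1/44)))² = (60 + (31/23 - ⅓*14*⅑*57*(-1/44)))² = (60 + (31/23 - 266/9*(-1/44)))² = (60 + (31/23 + 133/198))² = (60 + 9197/4554)² = (282437/4554)² = 79770658969/20738916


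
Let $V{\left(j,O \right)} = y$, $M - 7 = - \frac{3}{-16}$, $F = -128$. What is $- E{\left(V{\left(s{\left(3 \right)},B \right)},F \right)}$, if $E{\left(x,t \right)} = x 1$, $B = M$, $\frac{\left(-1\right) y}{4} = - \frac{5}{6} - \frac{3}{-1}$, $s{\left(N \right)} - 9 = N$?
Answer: $\frac{26}{3} \approx 8.6667$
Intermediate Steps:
$s{\left(N \right)} = 9 + N$
$M = \frac{115}{16}$ ($M = 7 - \frac{3}{-16} = 7 - - \frac{3}{16} = 7 + \frac{3}{16} = \frac{115}{16} \approx 7.1875$)
$y = - \frac{26}{3}$ ($y = - 4 \left(- \frac{5}{6} - \frac{3}{-1}\right) = - 4 \left(\left(-5\right) \frac{1}{6} - -3\right) = - 4 \left(- \frac{5}{6} + 3\right) = \left(-4\right) \frac{13}{6} = - \frac{26}{3} \approx -8.6667$)
$B = \frac{115}{16} \approx 7.1875$
$V{\left(j,O \right)} = - \frac{26}{3}$
$E{\left(x,t \right)} = x$
$- E{\left(V{\left(s{\left(3 \right)},B \right)},F \right)} = \left(-1\right) \left(- \frac{26}{3}\right) = \frac{26}{3}$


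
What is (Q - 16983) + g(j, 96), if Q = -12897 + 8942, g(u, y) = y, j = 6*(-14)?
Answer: -20842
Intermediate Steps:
j = -84
Q = -3955
(Q - 16983) + g(j, 96) = (-3955 - 16983) + 96 = -20938 + 96 = -20842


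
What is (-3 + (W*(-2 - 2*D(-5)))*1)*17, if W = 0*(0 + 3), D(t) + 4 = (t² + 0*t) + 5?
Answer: -51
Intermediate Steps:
D(t) = 1 + t² (D(t) = -4 + ((t² + 0*t) + 5) = -4 + ((t² + 0) + 5) = -4 + (t² + 5) = -4 + (5 + t²) = 1 + t²)
W = 0 (W = 0*3 = 0)
(-3 + (W*(-2 - 2*D(-5)))*1)*17 = (-3 + (0*(-2 - 2*(1 + (-5)²)))*1)*17 = (-3 + (0*(-2 - 2*(1 + 25)))*1)*17 = (-3 + (0*(-2 - 2*26))*1)*17 = (-3 + (0*(-2 - 52))*1)*17 = (-3 + (0*(-54))*1)*17 = (-3 + 0*1)*17 = (-3 + 0)*17 = -3*17 = -51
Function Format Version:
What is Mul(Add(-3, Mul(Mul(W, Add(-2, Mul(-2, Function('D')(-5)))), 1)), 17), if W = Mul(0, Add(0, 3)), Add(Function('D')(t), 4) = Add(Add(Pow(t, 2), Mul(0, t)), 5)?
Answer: -51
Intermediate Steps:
Function('D')(t) = Add(1, Pow(t, 2)) (Function('D')(t) = Add(-4, Add(Add(Pow(t, 2), Mul(0, t)), 5)) = Add(-4, Add(Add(Pow(t, 2), 0), 5)) = Add(-4, Add(Pow(t, 2), 5)) = Add(-4, Add(5, Pow(t, 2))) = Add(1, Pow(t, 2)))
W = 0 (W = Mul(0, 3) = 0)
Mul(Add(-3, Mul(Mul(W, Add(-2, Mul(-2, Function('D')(-5)))), 1)), 17) = Mul(Add(-3, Mul(Mul(0, Add(-2, Mul(-2, Add(1, Pow(-5, 2))))), 1)), 17) = Mul(Add(-3, Mul(Mul(0, Add(-2, Mul(-2, Add(1, 25)))), 1)), 17) = Mul(Add(-3, Mul(Mul(0, Add(-2, Mul(-2, 26))), 1)), 17) = Mul(Add(-3, Mul(Mul(0, Add(-2, -52)), 1)), 17) = Mul(Add(-3, Mul(Mul(0, -54), 1)), 17) = Mul(Add(-3, Mul(0, 1)), 17) = Mul(Add(-3, 0), 17) = Mul(-3, 17) = -51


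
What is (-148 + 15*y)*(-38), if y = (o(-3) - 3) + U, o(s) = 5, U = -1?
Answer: 5054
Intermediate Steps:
y = 1 (y = (5 - 3) - 1 = 2 - 1 = 1)
(-148 + 15*y)*(-38) = (-148 + 15*1)*(-38) = (-148 + 15)*(-38) = -133*(-38) = 5054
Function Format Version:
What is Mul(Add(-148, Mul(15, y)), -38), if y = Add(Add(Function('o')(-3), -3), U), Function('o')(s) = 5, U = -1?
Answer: 5054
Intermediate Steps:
y = 1 (y = Add(Add(5, -3), -1) = Add(2, -1) = 1)
Mul(Add(-148, Mul(15, y)), -38) = Mul(Add(-148, Mul(15, 1)), -38) = Mul(Add(-148, 15), -38) = Mul(-133, -38) = 5054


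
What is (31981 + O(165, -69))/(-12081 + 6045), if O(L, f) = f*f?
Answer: -18371/3018 ≈ -6.0871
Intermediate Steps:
O(L, f) = f²
(31981 + O(165, -69))/(-12081 + 6045) = (31981 + (-69)²)/(-12081 + 6045) = (31981 + 4761)/(-6036) = 36742*(-1/6036) = -18371/3018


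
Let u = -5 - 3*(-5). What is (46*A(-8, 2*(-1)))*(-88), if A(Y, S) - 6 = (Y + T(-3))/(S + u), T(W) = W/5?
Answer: -99682/5 ≈ -19936.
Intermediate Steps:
T(W) = W/5 (T(W) = W*(⅕) = W/5)
u = 10 (u = -5 + 15 = 10)
A(Y, S) = 6 + (-⅗ + Y)/(10 + S) (A(Y, S) = 6 + (Y + (⅕)*(-3))/(S + 10) = 6 + (Y - ⅗)/(10 + S) = 6 + (-⅗ + Y)/(10 + S))
(46*A(-8, 2*(-1)))*(-88) = (46*((297/5 - 8 + 6*(2*(-1)))/(10 + 2*(-1))))*(-88) = (46*((297/5 - 8 + 6*(-2))/(10 - 2)))*(-88) = (46*((297/5 - 8 - 12)/8))*(-88) = (46*((⅛)*(197/5)))*(-88) = (46*(197/40))*(-88) = (4531/20)*(-88) = -99682/5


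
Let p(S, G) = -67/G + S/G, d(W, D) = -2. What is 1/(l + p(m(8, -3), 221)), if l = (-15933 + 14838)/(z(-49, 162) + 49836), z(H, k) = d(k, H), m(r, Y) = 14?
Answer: -11013314/2883197 ≈ -3.8198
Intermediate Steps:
z(H, k) = -2
l = -1095/49834 (l = (-15933 + 14838)/(-2 + 49836) = -1095/49834 ≈ -0.021973)
1/(l + p(m(8, -3), 221)) = 1/(-1095/49834 + (-67 + 14)/221) = 1/(-1095/49834 + (1/221)*(-53)) = 1/(-1095/49834 - 53/221) = 1/(-2883197/11013314) = -11013314/2883197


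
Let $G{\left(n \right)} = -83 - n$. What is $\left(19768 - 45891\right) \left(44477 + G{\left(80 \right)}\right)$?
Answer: $-1157614622$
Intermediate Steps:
$\left(19768 - 45891\right) \left(44477 + G{\left(80 \right)}\right) = \left(19768 - 45891\right) \left(44477 - 163\right) = - 26123 \left(44477 - 163\right) = \left(-26123\right) 44314 = -1157614622$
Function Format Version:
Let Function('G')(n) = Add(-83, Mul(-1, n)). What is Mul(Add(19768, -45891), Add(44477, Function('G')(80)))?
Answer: -1157614622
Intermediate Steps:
Mul(Add(19768, -45891), Add(44477, Function('G')(80))) = Mul(Add(19768, -45891), Add(44477, Add(-83, Mul(-1, 80)))) = Mul(-26123, Add(44477, Add(-83, -80))) = Mul(-26123, Add(44477, -163)) = Mul(-26123, 44314) = -1157614622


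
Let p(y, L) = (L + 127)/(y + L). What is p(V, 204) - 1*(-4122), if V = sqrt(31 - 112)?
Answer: 57314186/13899 - 331*I/4633 ≈ 4123.6 - 0.071444*I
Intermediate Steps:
V = 9*I (V = sqrt(-81) = 9*I ≈ 9.0*I)
p(y, L) = (127 + L)/(L + y)
p(V, 204) - 1*(-4122) = (127 + 204)/(204 + 9*I) - 1*(-4122) = ((204 - 9*I)/41697)*331 + 4122 = 331*(204 - 9*I)/41697 + 4122 = 4122 + 331*(204 - 9*I)/41697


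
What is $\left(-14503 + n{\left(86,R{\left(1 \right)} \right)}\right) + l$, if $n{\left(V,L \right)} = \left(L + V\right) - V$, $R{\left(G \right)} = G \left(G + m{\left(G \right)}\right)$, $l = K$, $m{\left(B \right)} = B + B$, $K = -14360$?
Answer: $-28860$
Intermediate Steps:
$m{\left(B \right)} = 2 B$
$l = -14360$
$R{\left(G \right)} = 3 G^{2}$ ($R{\left(G \right)} = G \left(G + 2 G\right) = G 3 G = 3 G^{2}$)
$n{\left(V,L \right)} = L$
$\left(-14503 + n{\left(86,R{\left(1 \right)} \right)}\right) + l = \left(-14503 + 3 \cdot 1^{2}\right) - 14360 = \left(-14503 + 3 \cdot 1\right) - 14360 = \left(-14503 + 3\right) - 14360 = -14500 - 14360 = -28860$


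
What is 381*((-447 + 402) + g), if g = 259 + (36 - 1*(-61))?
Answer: 118491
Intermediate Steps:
g = 356 (g = 259 + (36 + 61) = 259 + 97 = 356)
381*((-447 + 402) + g) = 381*((-447 + 402) + 356) = 381*(-45 + 356) = 381*311 = 118491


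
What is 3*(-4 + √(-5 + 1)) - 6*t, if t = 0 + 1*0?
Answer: -12 + 6*I ≈ -12.0 + 6.0*I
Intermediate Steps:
t = 0 (t = 0 + 0 = 0)
3*(-4 + √(-5 + 1)) - 6*t = 3*(-4 + √(-5 + 1)) - 6*0 = 3*(-4 + √(-4)) + 0 = 3*(-4 + 2*I) + 0 = (-12 + 6*I) + 0 = -12 + 6*I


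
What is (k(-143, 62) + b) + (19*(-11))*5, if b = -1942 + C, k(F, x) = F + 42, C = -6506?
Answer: -9594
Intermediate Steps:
k(F, x) = 42 + F
b = -8448 (b = -1942 - 6506 = -8448)
(k(-143, 62) + b) + (19*(-11))*5 = ((42 - 143) - 8448) + (19*(-11))*5 = (-101 - 8448) - 209*5 = -8549 - 1045 = -9594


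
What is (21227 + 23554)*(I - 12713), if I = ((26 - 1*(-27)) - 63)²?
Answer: -564822753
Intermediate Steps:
I = 100 (I = ((26 + 27) - 63)² = (53 - 63)² = (-10)² = 100)
(21227 + 23554)*(I - 12713) = (21227 + 23554)*(100 - 12713) = 44781*(-12613) = -564822753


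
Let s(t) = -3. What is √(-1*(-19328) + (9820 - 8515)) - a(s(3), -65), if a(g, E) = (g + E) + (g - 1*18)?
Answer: 89 + √20633 ≈ 232.64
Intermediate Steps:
a(g, E) = -18 + E + 2*g (a(g, E) = (E + g) + (g - 18) = (E + g) + (-18 + g) = -18 + E + 2*g)
√(-1*(-19328) + (9820 - 8515)) - a(s(3), -65) = √(-1*(-19328) + (9820 - 8515)) - (-18 - 65 + 2*(-3)) = √(19328 + 1305) - (-18 - 65 - 6) = √20633 - 1*(-89) = √20633 + 89 = 89 + √20633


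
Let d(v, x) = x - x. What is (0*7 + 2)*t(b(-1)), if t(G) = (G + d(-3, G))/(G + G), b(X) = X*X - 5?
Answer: 1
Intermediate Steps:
d(v, x) = 0
b(X) = -5 + X² (b(X) = X² - 5 = -5 + X²)
t(G) = ½ (t(G) = (G + 0)/(G + G) = G/((2*G)) = G*(1/(2*G)) = ½)
(0*7 + 2)*t(b(-1)) = (0*7 + 2)*(½) = (0 + 2)*(½) = 2*(½) = 1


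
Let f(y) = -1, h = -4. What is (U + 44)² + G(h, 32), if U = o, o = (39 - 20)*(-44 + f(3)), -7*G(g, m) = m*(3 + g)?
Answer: 4604079/7 ≈ 6.5773e+5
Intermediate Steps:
G(g, m) = -m*(3 + g)/7
o = -855 (o = (39 - 20)*(-44 - 1) = 19*(-45) = -855)
U = -855
(U + 44)² + G(h, 32) = (-855 + 44)² - ⅐*32*(3 - 4) = (-811)² - ⅐*32*(-1) = 657721 + 32/7 = 4604079/7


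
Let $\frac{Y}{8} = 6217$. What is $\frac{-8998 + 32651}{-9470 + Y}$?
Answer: $\frac{23653}{40266} \approx 0.58742$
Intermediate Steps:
$Y = 49736$ ($Y = 8 \cdot 6217 = 49736$)
$\frac{-8998 + 32651}{-9470 + Y} = \frac{-8998 + 32651}{-9470 + 49736} = \frac{23653}{40266}$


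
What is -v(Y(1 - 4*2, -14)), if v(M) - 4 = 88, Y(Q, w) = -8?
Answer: -92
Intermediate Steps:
v(M) = 92 (v(M) = 4 + 88 = 92)
-v(Y(1 - 4*2, -14)) = -1*92 = -92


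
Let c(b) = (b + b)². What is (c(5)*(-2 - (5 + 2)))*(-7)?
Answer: 6300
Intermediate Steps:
c(b) = 4*b² (c(b) = (2*b)² = 4*b²)
(c(5)*(-2 - (5 + 2)))*(-7) = ((4*5²)*(-2 - (5 + 2)))*(-7) = ((4*25)*(-2 - 1*7))*(-7) = (100*(-2 - 7))*(-7) = (100*(-9))*(-7) = -900*(-7) = 6300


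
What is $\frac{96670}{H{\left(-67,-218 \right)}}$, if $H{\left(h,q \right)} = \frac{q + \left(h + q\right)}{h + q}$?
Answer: $\frac{27550950}{503} \approx 54773.0$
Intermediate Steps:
$H{\left(h,q \right)} = \frac{h + 2 q}{h + q}$
$\frac{96670}{H{\left(-67,-218 \right)}} = \frac{96670}{\frac{1}{-67 - 218} \left(-67 + 2 \left(-218\right)\right)} = \frac{96670}{\frac{1}{-285} \left(-67 - 436\right)} = \frac{96670}{\left(- \frac{1}{285}\right) \left(-503\right)} = \frac{96670}{\frac{503}{285}} = 96670 \cdot \frac{285}{503} = \frac{27550950}{503}$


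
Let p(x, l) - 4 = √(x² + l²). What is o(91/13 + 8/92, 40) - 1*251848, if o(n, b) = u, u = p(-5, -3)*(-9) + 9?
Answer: -251875 - 9*√34 ≈ -2.5193e+5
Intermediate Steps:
p(x, l) = 4 + √(l² + x²) (p(x, l) = 4 + √(x² + l²) = 4 + √(l² + x²))
u = -27 - 9*√34 (u = (4 + √((-3)² + (-5)²))*(-9) + 9 = (4 + √(9 + 25))*(-9) + 9 = (4 + √34)*(-9) + 9 = (-36 - 9*√34) + 9 = -27 - 9*√34 ≈ -79.479)
o(n, b) = -27 - 9*√34
o(91/13 + 8/92, 40) - 1*251848 = (-27 - 9*√34) - 1*251848 = (-27 - 9*√34) - 251848 = -251875 - 9*√34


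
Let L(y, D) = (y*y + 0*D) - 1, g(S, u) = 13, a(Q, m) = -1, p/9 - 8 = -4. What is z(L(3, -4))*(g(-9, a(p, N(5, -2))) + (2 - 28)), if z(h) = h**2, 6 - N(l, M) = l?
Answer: -832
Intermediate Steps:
p = 36 (p = 72 + 9*(-4) = 72 - 36 = 36)
N(l, M) = 6 - l
L(y, D) = -1 + y**2 (L(y, D) = (y**2 + 0) - 1 = y**2 - 1 = -1 + y**2)
z(L(3, -4))*(g(-9, a(p, N(5, -2))) + (2 - 28)) = (-1 + 3**2)**2*(13 + (2 - 28)) = (-1 + 9)**2*(13 - 26) = 8**2*(-13) = 64*(-13) = -832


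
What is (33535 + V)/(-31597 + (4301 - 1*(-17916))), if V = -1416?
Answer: -32119/9380 ≈ -3.4242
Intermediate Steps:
(33535 + V)/(-31597 + (4301 - 1*(-17916))) = (33535 - 1416)/(-31597 + (4301 - 1*(-17916))) = 32119/(-31597 + (4301 + 17916)) = 32119/(-31597 + 22217) = 32119/(-9380) = 32119*(-1/9380) = -32119/9380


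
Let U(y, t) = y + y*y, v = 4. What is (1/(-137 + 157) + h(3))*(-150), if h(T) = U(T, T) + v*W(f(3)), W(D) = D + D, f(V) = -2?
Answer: 1185/2 ≈ 592.50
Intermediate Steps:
U(y, t) = y + y**2
W(D) = 2*D
h(T) = -16 + T*(1 + T) (h(T) = T*(1 + T) + 4*(2*(-2)) = T*(1 + T) + 4*(-4) = T*(1 + T) - 16 = -16 + T*(1 + T))
(1/(-137 + 157) + h(3))*(-150) = (1/(-137 + 157) + (-16 + 3*(1 + 3)))*(-150) = (1/20 + (-16 + 3*4))*(-150) = (1/20 + (-16 + 12))*(-150) = (1/20 - 4)*(-150) = -79/20*(-150) = 1185/2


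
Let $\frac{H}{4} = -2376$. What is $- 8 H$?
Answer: $76032$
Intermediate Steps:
$H = -9504$ ($H = 4 \left(-2376\right) = -9504$)
$- 8 H = \left(-8\right) \left(-9504\right) = 76032$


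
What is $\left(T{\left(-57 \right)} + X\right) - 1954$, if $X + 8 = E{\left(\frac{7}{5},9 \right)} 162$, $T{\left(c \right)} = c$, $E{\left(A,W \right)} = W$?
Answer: $-561$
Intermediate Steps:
$X = 1450$ ($X = -8 + 9 \cdot 162 = -8 + 1458 = 1450$)
$\left(T{\left(-57 \right)} + X\right) - 1954 = \left(-57 + 1450\right) - 1954 = 1393 - 1954 = -561$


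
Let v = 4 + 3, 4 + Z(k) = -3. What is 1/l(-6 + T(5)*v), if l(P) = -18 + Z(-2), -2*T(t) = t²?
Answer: -1/25 ≈ -0.040000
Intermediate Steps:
Z(k) = -7 (Z(k) = -4 - 3 = -7)
T(t) = -t²/2
v = 7
l(P) = -25 (l(P) = -18 - 7 = -25)
1/l(-6 + T(5)*v) = 1/(-25) = -1/25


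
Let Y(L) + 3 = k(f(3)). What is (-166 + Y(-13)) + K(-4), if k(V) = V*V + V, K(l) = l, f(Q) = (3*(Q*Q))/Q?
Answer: -83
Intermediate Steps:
f(Q) = 3*Q (f(Q) = (3*Q²)/Q = 3*Q)
k(V) = V + V² (k(V) = V² + V = V + V²)
Y(L) = 87 (Y(L) = -3 + (3*3)*(1 + 3*3) = -3 + 9*(1 + 9) = -3 + 9*10 = -3 + 90 = 87)
(-166 + Y(-13)) + K(-4) = (-166 + 87) - 4 = -79 - 4 = -83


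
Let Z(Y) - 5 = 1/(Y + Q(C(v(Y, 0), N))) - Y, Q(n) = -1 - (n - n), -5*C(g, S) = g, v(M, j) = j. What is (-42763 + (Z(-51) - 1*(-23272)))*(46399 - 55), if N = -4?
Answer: -11709054906/13 ≈ -9.0070e+8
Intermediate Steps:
C(g, S) = -g/5
Q(n) = -1 (Q(n) = -1 - 1*0 = -1 + 0 = -1)
Z(Y) = 5 + 1/(-1 + Y) - Y (Z(Y) = 5 + (1/(Y - 1) - Y) = 5 + (1/(-1 + Y) - Y) = 5 + 1/(-1 + Y) - Y)
(-42763 + (Z(-51) - 1*(-23272)))*(46399 - 55) = (-42763 + ((-4 - 1*(-51)**2 + 6*(-51))/(-1 - 51) - 1*(-23272)))*(46399 - 55) = (-42763 + ((-4 - 1*2601 - 306)/(-52) + 23272))*46344 = (-42763 + (-(-4 - 2601 - 306)/52 + 23272))*46344 = (-42763 + (-1/52*(-2911) + 23272))*46344 = (-42763 + (2911/52 + 23272))*46344 = (-42763 + 1213055/52)*46344 = -1010621/52*46344 = -11709054906/13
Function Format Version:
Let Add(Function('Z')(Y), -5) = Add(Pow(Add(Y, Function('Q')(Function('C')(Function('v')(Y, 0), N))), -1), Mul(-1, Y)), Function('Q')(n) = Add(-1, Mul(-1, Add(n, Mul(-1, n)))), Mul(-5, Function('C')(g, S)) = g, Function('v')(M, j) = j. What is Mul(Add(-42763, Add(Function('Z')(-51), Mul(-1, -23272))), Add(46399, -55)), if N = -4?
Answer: Rational(-11709054906, 13) ≈ -9.0070e+8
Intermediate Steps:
Function('C')(g, S) = Mul(Rational(-1, 5), g)
Function('Q')(n) = -1 (Function('Q')(n) = Add(-1, Mul(-1, 0)) = Add(-1, 0) = -1)
Function('Z')(Y) = Add(5, Pow(Add(-1, Y), -1), Mul(-1, Y)) (Function('Z')(Y) = Add(5, Add(Pow(Add(Y, -1), -1), Mul(-1, Y))) = Add(5, Add(Pow(Add(-1, Y), -1), Mul(-1, Y))) = Add(5, Pow(Add(-1, Y), -1), Mul(-1, Y)))
Mul(Add(-42763, Add(Function('Z')(-51), Mul(-1, -23272))), Add(46399, -55)) = Mul(Add(-42763, Add(Mul(Pow(Add(-1, -51), -1), Add(-4, Mul(-1, Pow(-51, 2)), Mul(6, -51))), Mul(-1, -23272))), Add(46399, -55)) = Mul(Add(-42763, Add(Mul(Pow(-52, -1), Add(-4, Mul(-1, 2601), -306)), 23272)), 46344) = Mul(Add(-42763, Add(Mul(Rational(-1, 52), Add(-4, -2601, -306)), 23272)), 46344) = Mul(Add(-42763, Add(Mul(Rational(-1, 52), -2911), 23272)), 46344) = Mul(Add(-42763, Add(Rational(2911, 52), 23272)), 46344) = Mul(Add(-42763, Rational(1213055, 52)), 46344) = Mul(Rational(-1010621, 52), 46344) = Rational(-11709054906, 13)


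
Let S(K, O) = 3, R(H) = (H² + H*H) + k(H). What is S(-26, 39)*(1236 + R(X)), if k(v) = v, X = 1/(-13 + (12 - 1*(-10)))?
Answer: 100127/27 ≈ 3708.4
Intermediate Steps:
X = ⅑ (X = 1/(-13 + (12 + 10)) = 1/(-13 + 22) = 1/9 = ⅑ ≈ 0.11111)
R(H) = H + 2*H² (R(H) = (H² + H*H) + H = (H² + H²) + H = 2*H² + H = H + 2*H²)
S(-26, 39)*(1236 + R(X)) = 3*(1236 + (1 + 2*(⅑))/9) = 3*(1236 + (1 + 2/9)/9) = 3*(1236 + (⅑)*(11/9)) = 3*(1236 + 11/81) = 3*(100127/81) = 100127/27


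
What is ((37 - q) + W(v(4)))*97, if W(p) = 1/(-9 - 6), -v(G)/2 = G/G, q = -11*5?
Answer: 133763/15 ≈ 8917.5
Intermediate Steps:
q = -55
v(G) = -2 (v(G) = -2*G/G = -2*1 = -2)
W(p) = -1/15 (W(p) = 1/(-15) = -1/15)
((37 - q) + W(v(4)))*97 = ((37 - 1*(-55)) - 1/15)*97 = ((37 + 55) - 1/15)*97 = (92 - 1/15)*97 = (1379/15)*97 = 133763/15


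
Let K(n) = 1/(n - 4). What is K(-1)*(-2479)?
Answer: 2479/5 ≈ 495.80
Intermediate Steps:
K(n) = 1/(-4 + n)
K(-1)*(-2479) = -2479/(-4 - 1) = -2479/(-5) = -⅕*(-2479) = 2479/5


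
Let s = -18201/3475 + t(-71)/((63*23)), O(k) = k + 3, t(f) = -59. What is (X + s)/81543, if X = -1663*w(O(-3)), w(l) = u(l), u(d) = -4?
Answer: 33468071026/410591429325 ≈ 0.081512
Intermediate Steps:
O(k) = 3 + k
w(l) = -4
s = -26578274/5035275 (s = -18201/3475 - 59/(63*23) = -18201*1/3475 - 59/1449 = -18201/3475 - 59*1/1449 = -18201/3475 - 59/1449 = -26578274/5035275 ≈ -5.2784)
X = 6652 (X = -1663*(-4) = 6652)
(X + s)/81543 = (6652 - 26578274/5035275)/81543 = (33468071026/5035275)*(1/81543) = 33468071026/410591429325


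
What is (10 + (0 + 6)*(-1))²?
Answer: 16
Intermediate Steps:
(10 + (0 + 6)*(-1))² = (10 + 6*(-1))² = (10 - 6)² = 4² = 16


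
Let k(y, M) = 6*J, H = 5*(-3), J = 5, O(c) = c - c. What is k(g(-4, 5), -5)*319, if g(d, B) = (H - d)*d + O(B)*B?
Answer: 9570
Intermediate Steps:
O(c) = 0
H = -15
g(d, B) = d*(-15 - d) (g(d, B) = (-15 - d)*d + 0*B = d*(-15 - d) + 0 = d*(-15 - d))
k(y, M) = 30 (k(y, M) = 6*5 = 30)
k(g(-4, 5), -5)*319 = 30*319 = 9570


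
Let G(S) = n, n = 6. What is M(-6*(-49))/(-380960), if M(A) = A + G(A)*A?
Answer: -1029/190480 ≈ -0.0054021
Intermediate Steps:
G(S) = 6
M(A) = 7*A (M(A) = A + 6*A = 7*A)
M(-6*(-49))/(-380960) = (7*(-6*(-49)))/(-380960) = (7*294)*(-1/380960) = 2058*(-1/380960) = -1029/190480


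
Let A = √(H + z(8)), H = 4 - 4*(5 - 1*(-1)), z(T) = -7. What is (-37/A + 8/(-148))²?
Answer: (18 - 1369*I*√3)²/110889 ≈ -50.701 - 0.7698*I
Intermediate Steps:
H = -20 (H = 4 - 4*(5 + 1) = 4 - 4*6 = 4 - 24 = -20)
A = 3*I*√3 (A = √(-20 - 7) = √(-27) = 3*I*√3 ≈ 5.1962*I)
(-37/A + 8/(-148))² = (-37*(-I*√3/9) + 8/(-148))² = (-(-37)*I*√3/9 + 8*(-1/148))² = (37*I*√3/9 - 2/37)² = (-2/37 + 37*I*√3/9)²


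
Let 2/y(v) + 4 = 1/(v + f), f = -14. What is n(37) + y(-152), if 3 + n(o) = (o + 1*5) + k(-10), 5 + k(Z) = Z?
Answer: 15628/665 ≈ 23.501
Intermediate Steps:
k(Z) = -5 + Z
n(o) = -13 + o (n(o) = -3 + ((o + 1*5) + (-5 - 10)) = -3 + ((o + 5) - 15) = -3 + ((5 + o) - 15) = -3 + (-10 + o) = -13 + o)
y(v) = 2/(-4 + 1/(-14 + v)) (y(v) = 2/(-4 + 1/(v - 14)) = 2/(-4 + 1/(-14 + v)))
n(37) + y(-152) = (-13 + 37) + 2*(14 - 1*(-152))/(-57 + 4*(-152)) = 24 + 2*(14 + 152)/(-57 - 608) = 24 + 2*166/(-665) = 24 + 2*(-1/665)*166 = 24 - 332/665 = 15628/665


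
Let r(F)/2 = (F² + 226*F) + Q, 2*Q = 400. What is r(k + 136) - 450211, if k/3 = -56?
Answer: -462227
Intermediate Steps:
Q = 200 (Q = (½)*400 = 200)
k = -168 (k = 3*(-56) = -168)
r(F) = 400 + 2*F² + 452*F (r(F) = 2*((F² + 226*F) + 200) = 2*(200 + F² + 226*F) = 400 + 2*F² + 452*F)
r(k + 136) - 450211 = (400 + 2*(-168 + 136)² + 452*(-168 + 136)) - 450211 = (400 + 2*(-32)² + 452*(-32)) - 450211 = (400 + 2*1024 - 14464) - 450211 = (400 + 2048 - 14464) - 450211 = -12016 - 450211 = -462227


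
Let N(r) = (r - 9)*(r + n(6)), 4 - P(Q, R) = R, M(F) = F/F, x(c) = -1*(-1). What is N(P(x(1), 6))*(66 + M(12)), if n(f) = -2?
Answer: 2948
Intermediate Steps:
x(c) = 1
M(F) = 1
P(Q, R) = 4 - R
N(r) = (-9 + r)*(-2 + r) (N(r) = (r - 9)*(r - 2) = (-9 + r)*(-2 + r))
N(P(x(1), 6))*(66 + M(12)) = (18 + (4 - 1*6)**2 - 11*(4 - 1*6))*(66 + 1) = (18 + (4 - 6)**2 - 11*(4 - 6))*67 = (18 + (-2)**2 - 11*(-2))*67 = (18 + 4 + 22)*67 = 44*67 = 2948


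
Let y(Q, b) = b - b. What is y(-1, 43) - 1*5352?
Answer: -5352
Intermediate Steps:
y(Q, b) = 0
y(-1, 43) - 1*5352 = 0 - 1*5352 = 0 - 5352 = -5352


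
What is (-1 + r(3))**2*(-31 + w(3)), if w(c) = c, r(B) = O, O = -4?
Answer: -700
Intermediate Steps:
r(B) = -4
(-1 + r(3))**2*(-31 + w(3)) = (-1 - 4)**2*(-31 + 3) = (-5)**2*(-28) = 25*(-28) = -700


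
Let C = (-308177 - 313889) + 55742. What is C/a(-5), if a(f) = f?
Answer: 566324/5 ≈ 1.1326e+5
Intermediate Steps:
C = -566324 (C = -622066 + 55742 = -566324)
C/a(-5) = -566324/(-5) = -566324*(-1/5) = 566324/5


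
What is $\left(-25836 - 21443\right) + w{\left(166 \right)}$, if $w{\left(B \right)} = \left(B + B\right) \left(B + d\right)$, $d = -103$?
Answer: $-26363$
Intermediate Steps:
$w{\left(B \right)} = 2 B \left(-103 + B\right)$ ($w{\left(B \right)} = \left(B + B\right) \left(B - 103\right) = 2 B \left(-103 + B\right)$)
$\left(-25836 - 21443\right) + w{\left(166 \right)} = \left(-25836 - 21443\right) + 2 \cdot 166 \left(-103 + 166\right) = -47279 + 2 \cdot 166 \cdot 63 = -47279 + 20916 = -26363$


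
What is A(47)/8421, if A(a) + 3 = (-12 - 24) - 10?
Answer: -7/1203 ≈ -0.0058188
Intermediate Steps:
A(a) = -49 (A(a) = -3 + ((-12 - 24) - 10) = -3 + (-36 - 10) = -3 - 46 = -49)
A(47)/8421 = -49/8421 = -49*1/8421 = -7/1203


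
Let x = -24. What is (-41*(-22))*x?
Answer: -21648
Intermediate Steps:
(-41*(-22))*x = -41*(-22)*(-24) = 902*(-24) = -21648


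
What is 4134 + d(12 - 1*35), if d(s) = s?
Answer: 4111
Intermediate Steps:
4134 + d(12 - 1*35) = 4134 + (12 - 1*35) = 4134 + (12 - 35) = 4134 - 23 = 4111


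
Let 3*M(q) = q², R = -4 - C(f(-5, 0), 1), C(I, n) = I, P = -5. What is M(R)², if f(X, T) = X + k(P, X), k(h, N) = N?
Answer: 144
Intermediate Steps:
f(X, T) = 2*X (f(X, T) = X + X = 2*X)
R = 6 (R = -4 - 2*(-5) = -4 - 1*(-10) = -4 + 10 = 6)
M(q) = q²/3
M(R)² = ((⅓)*6²)² = ((⅓)*36)² = 12² = 144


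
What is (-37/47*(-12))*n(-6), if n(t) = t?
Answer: -2664/47 ≈ -56.681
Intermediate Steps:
(-37/47*(-12))*n(-6) = (-37/47*(-12))*(-6) = (-37*1/47*(-12))*(-6) = -37/47*(-12)*(-6) = (444/47)*(-6) = -2664/47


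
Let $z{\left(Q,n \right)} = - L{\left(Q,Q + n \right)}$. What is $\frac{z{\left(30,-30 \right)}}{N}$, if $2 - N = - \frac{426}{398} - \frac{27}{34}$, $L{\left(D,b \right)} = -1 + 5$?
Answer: $- \frac{27064}{26147} \approx -1.0351$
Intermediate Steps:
$L{\left(D,b \right)} = 4$
$z{\left(Q,n \right)} = -4$ ($z{\left(Q,n \right)} = \left(-1\right) 4 = -4$)
$N = \frac{26147}{6766}$ ($N = 2 - \left(- \frac{426}{398} - \frac{27}{34}\right) = 2 - \left(\left(-426\right) \frac{1}{398} - \frac{27}{34}\right) = 2 - \left(- \frac{213}{199} - \frac{27}{34}\right) = 2 - - \frac{12615}{6766} = 2 + \frac{12615}{6766} = \frac{26147}{6766} \approx 3.8645$)
$\frac{z{\left(30,-30 \right)}}{N} = - \frac{4}{\frac{26147}{6766}} = \left(-4\right) \frac{6766}{26147} = - \frac{27064}{26147}$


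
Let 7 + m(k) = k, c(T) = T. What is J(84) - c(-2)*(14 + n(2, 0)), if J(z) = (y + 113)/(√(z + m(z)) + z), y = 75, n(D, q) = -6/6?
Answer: 27866/985 - 188*√161/6895 ≈ 27.944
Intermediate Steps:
n(D, q) = -1 (n(D, q) = -6*⅙ = -1)
m(k) = -7 + k
J(z) = 188/(z + √(-7 + 2*z)) (J(z) = (75 + 113)/(√(z + (-7 + z)) + z) = 188/(√(-7 + 2*z) + z) = 188/(z + √(-7 + 2*z)))
J(84) - c(-2)*(14 + n(2, 0)) = 188/(84 + √(-7 + 2*84)) - (-2)*(14 - 1) = 188/(84 + √(-7 + 168)) - (-2)*13 = 188/(84 + √161) - 1*(-26) = 188/(84 + √161) + 26 = 26 + 188/(84 + √161)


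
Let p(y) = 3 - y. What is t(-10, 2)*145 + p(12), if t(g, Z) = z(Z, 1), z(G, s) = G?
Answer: 281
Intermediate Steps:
t(g, Z) = Z
t(-10, 2)*145 + p(12) = 2*145 + (3 - 1*12) = 290 + (3 - 12) = 290 - 9 = 281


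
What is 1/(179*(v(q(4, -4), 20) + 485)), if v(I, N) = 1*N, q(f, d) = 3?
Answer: 1/90395 ≈ 1.1063e-5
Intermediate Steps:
v(I, N) = N
1/(179*(v(q(4, -4), 20) + 485)) = 1/(179*(20 + 485)) = 1/(179*505) = 1/90395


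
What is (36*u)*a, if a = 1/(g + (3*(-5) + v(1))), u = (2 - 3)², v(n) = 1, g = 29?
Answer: 12/5 ≈ 2.4000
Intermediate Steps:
u = 1 (u = (-1)² = 1)
a = 1/15 (a = 1/(29 + (3*(-5) + 1)) = 1/(29 + (-15 + 1)) = 1/(29 - 14) = 1/15 ≈ 0.066667)
(36*u)*a = (36*1)*(1/15) = 36*(1/15) = 12/5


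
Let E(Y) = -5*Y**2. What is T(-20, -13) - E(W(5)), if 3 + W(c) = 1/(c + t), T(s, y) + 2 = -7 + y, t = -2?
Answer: 122/9 ≈ 13.556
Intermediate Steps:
T(s, y) = -9 + y (T(s, y) = -2 + (-7 + y) = -9 + y)
W(c) = -3 + 1/(-2 + c) (W(c) = -3 + 1/(c - 2) = -3 + 1/(-2 + c))
T(-20, -13) - E(W(5)) = (-9 - 13) - (-5)*((7 - 3*5)/(-2 + 5))**2 = -22 - (-5)*((7 - 15)/3)**2 = -22 - (-5)*((1/3)*(-8))**2 = -22 - (-5)*(-8/3)**2 = -22 - (-5)*64/9 = -22 - 1*(-320/9) = -22 + 320/9 = 122/9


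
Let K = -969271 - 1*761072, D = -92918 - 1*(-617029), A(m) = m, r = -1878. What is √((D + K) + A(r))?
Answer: I*√1208110 ≈ 1099.1*I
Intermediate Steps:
D = 524111 (D = -92918 + 617029 = 524111)
K = -1730343 (K = -969271 - 761072 = -1730343)
√((D + K) + A(r)) = √((524111 - 1730343) - 1878) = √(-1206232 - 1878) = √(-1208110) = I*√1208110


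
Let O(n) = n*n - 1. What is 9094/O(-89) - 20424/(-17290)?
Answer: 15949667/6846840 ≈ 2.3295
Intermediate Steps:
O(n) = -1 + n**2 (O(n) = n**2 - 1 = -1 + n**2)
9094/O(-89) - 20424/(-17290) = 9094/(-1 + (-89)**2) - 20424/(-17290) = 9094/(-1 + 7921) - 20424*(-1/17290) = 9094/7920 + 10212/8645 = 9094*(1/7920) + 10212/8645 = 4547/3960 + 10212/8645 = 15949667/6846840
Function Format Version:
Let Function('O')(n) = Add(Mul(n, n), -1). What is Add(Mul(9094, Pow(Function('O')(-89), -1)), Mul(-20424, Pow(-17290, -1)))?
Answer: Rational(15949667, 6846840) ≈ 2.3295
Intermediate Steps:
Function('O')(n) = Add(-1, Pow(n, 2)) (Function('O')(n) = Add(Pow(n, 2), -1) = Add(-1, Pow(n, 2)))
Add(Mul(9094, Pow(Function('O')(-89), -1)), Mul(-20424, Pow(-17290, -1))) = Add(Mul(9094, Pow(Add(-1, Pow(-89, 2)), -1)), Mul(-20424, Pow(-17290, -1))) = Add(Mul(9094, Pow(Add(-1, 7921), -1)), Mul(-20424, Rational(-1, 17290))) = Add(Mul(9094, Pow(7920, -1)), Rational(10212, 8645)) = Add(Mul(9094, Rational(1, 7920)), Rational(10212, 8645)) = Add(Rational(4547, 3960), Rational(10212, 8645)) = Rational(15949667, 6846840)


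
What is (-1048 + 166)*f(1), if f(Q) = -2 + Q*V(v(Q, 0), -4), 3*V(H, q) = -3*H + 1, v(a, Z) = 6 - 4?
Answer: 3234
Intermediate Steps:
v(a, Z) = 2
V(H, q) = 1/3 - H (V(H, q) = (-3*H + 1)/3 = (1 - 3*H)/3 = 1/3 - H)
f(Q) = -2 - 5*Q/3 (f(Q) = -2 + Q*(1/3 - 1*2) = -2 + Q*(1/3 - 2) = -2 + Q*(-5/3) = -2 - 5*Q/3)
(-1048 + 166)*f(1) = (-1048 + 166)*(-2 - 5/3*1) = -882*(-2 - 5/3) = -882*(-11/3) = 3234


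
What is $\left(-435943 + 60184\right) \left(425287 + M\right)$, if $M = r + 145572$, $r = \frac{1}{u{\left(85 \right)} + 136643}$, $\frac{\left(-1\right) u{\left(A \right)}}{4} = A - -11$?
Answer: $- \frac{29228292250199838}{136259} \approx -2.1451 \cdot 10^{11}$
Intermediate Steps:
$u{\left(A \right)} = -44 - 4 A$ ($u{\left(A \right)} = - 4 \left(A - -11\right) = - 4 \left(A + 11\right) = - 4 \left(11 + A\right) = -44 - 4 A$)
$r = \frac{1}{136259}$ ($r = \frac{1}{\left(-44 - 340\right) + 136643} = \frac{1}{-384 + 136643} = \frac{1}{136259} \approx 7.339 \cdot 10^{-6}$)
$M = \frac{19835495149}{136259}$ ($M = \frac{1}{136259} + 145572 = \frac{19835495149}{136259} \approx 1.4557 \cdot 10^{5}$)
$\left(-435943 + 60184\right) \left(425287 + M\right) = \left(-435943 + 60184\right) \left(425287 + \frac{19835495149}{136259}\right) = \left(-375759\right) \frac{77784676482}{136259} = - \frac{29228292250199838}{136259}$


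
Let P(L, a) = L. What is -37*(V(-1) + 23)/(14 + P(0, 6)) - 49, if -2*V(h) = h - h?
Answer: -1537/14 ≈ -109.79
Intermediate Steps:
V(h) = 0 (V(h) = -(h - h)/2 = -½*0 = 0)
-37*(V(-1) + 23)/(14 + P(0, 6)) - 49 = -37*(0 + 23)/(14 + 0) - 49 = -851/14 - 49 = -1537/14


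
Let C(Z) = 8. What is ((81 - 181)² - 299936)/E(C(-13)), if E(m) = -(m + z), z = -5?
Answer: 289936/3 ≈ 96645.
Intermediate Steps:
E(m) = 5 - m (E(m) = -(m - 5) = -(-5 + m) = 5 - m)
((81 - 181)² - 299936)/E(C(-13)) = ((81 - 181)² - 299936)/(5 - 1*8) = ((-100)² - 299936)/(5 - 8) = (10000 - 299936)/(-3) = -289936*(-⅓) = 289936/3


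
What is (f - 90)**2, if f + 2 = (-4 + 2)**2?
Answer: 7744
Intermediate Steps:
f = 2 (f = -2 + (-4 + 2)**2 = -2 + (-2)**2 = -2 + 4 = 2)
(f - 90)**2 = (2 - 90)**2 = (-88)**2 = 7744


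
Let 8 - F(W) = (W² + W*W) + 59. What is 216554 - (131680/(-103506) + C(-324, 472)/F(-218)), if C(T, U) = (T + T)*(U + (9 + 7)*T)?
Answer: 1065969127673326/4921658547 ≈ 2.1659e+5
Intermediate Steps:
F(W) = -51 - 2*W² (F(W) = 8 - ((W² + W*W) + 59) = 8 - ((W² + W²) + 59) = 8 - (2*W² + 59) = 8 - (59 + 2*W²) = 8 + (-59 - 2*W²) = -51 - 2*W²)
C(T, U) = 2*T*(U + 16*T) (C(T, U) = (2*T)*(U + 16*T) = 2*T*(U + 16*T))
216554 - (131680/(-103506) + C(-324, 472)/F(-218)) = 216554 - (131680/(-103506) + (2*(-324)*(472 + 16*(-324)))/(-51 - 2*(-218)²)) = 216554 - (131680*(-1/103506) + (2*(-324)*(472 - 5184))/(-51 - 2*47524)) = 216554 - (-65840/51753 + (2*(-324)*(-4712))/(-51 - 95048)) = 216554 - (-65840/51753 + 3053376/(-95099)) = 216554 - (-65840/51753 + 3053376*(-1/95099)) = 216554 - (-65840/51753 - 3053376/95099) = 216554 - 1*(-164282686288/4921658547) = 216554 + 164282686288/4921658547 = 1065969127673326/4921658547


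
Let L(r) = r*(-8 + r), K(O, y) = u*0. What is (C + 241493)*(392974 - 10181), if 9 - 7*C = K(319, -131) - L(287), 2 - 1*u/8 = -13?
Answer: 677747638669/7 ≈ 9.6821e+10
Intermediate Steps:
u = 120 (u = 16 - 8*(-13) = 16 + 104 = 120)
K(O, y) = 0 (K(O, y) = 120*0 = 0)
C = 80082/7 (C = 9/7 - (0 - 287*(-8 + 287))/7 = 9/7 - (0 - 287*279)/7 = 9/7 - (0 - 1*80073)/7 = 9/7 - (0 - 80073)/7 = 9/7 - 1/7*(-80073) = 9/7 + 11439 = 80082/7 ≈ 11440.)
(C + 241493)*(392974 - 10181) = (80082/7 + 241493)*(392974 - 10181) = (1770533/7)*382793 = 677747638669/7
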